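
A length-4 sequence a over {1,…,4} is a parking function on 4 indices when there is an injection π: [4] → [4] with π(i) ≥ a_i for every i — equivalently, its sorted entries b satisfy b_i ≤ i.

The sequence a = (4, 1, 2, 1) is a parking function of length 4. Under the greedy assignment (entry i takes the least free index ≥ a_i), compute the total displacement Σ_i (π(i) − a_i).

2

Σπ(i) = 1+…+4 = 10; Σa = 4+1+2+1 = 8; disp = 10−8 = 2.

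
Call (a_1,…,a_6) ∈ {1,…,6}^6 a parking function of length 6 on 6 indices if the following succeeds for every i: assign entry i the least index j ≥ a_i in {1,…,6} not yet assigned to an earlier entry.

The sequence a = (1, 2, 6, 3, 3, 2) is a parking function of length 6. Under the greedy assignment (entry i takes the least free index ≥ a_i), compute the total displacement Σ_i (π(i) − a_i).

Σπ = 21 ({1..6} each once); Σa = 1+2+6+3+3+2 = 17; disp = 21−17 = 4.

4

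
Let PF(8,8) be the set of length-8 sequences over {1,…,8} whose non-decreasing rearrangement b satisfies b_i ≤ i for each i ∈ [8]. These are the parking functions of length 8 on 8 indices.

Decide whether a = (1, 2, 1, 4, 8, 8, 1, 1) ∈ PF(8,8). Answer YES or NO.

NO

Rearranged: b = (1, 1, 1, 1, 2, 4, 8, 8).
  b_1=1 ≤ 1
  b_2=1 ≤ 2
  b_3=1 ≤ 3
  b_4=1 ≤ 4
  b_5=2 ≤ 5
  b_6=4 ≤ 6
  b_7=8 > 7
  fails at i=7 ⇒ NO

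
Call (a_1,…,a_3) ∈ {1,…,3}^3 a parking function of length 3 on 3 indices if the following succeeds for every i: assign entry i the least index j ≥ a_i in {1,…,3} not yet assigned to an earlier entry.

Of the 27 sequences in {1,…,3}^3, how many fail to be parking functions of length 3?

11

Count = (3+1−3)·(3+1)^{3−1} = 1 · 16 = 16 (Konheim–Weiss)
One tuple (3,3,3) → sorted (3,3,3): b_1=3>1, not a PF.
3^3 − 16 = 27 − 16 = 11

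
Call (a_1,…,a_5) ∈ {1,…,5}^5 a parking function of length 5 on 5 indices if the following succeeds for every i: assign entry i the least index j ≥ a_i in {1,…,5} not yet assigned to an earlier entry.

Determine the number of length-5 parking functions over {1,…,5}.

|PF(5,5)| = (5−5+1)·(5+1)^(5−1) = 1×1296 = 1296 [KW]
E.g. (1,5,3,1,2) → sorted (1,1,2,3,5): b_i ≤ i ∀i, a PF.

1296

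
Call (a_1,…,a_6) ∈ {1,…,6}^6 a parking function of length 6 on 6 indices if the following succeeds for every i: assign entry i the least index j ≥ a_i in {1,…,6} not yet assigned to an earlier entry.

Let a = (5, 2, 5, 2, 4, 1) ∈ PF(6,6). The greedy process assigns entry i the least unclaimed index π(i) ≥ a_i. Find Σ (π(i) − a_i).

2

Σπ(i) = 1+…+6 = 21; Σa = 5+2+5+2+4+1 = 19; disp = 21−19 = 2.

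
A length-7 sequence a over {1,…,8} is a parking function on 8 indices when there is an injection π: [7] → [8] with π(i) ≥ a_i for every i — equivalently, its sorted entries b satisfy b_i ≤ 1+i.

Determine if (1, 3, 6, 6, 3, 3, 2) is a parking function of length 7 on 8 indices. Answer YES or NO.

Rearranged: b = (1, 2, 3, 3, 3, 6, 6).
  b_1=1 ≤ 2
  b_2=2 ≤ 3
  b_3=3 ≤ 4
  b_4=3 ≤ 5
  b_5=3 ≤ 6
  b_6=6 ≤ 7
  b_7=6 ≤ 8
All bounds hold ⇒ YES

YES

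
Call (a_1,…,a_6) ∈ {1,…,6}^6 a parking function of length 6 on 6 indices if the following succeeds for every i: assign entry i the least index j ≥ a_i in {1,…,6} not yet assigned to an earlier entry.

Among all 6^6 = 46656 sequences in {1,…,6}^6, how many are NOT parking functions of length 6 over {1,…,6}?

29849

|PF| = (6−6+1)·(6+1)^(6−1) = 1·16807 = 16807
Example (3,1,6,3,5,4) → sorted (1,3,3,4,5,6): b_2=3>2, not a PF.
6^6 − 16807 = 46656 − 16807 = 29849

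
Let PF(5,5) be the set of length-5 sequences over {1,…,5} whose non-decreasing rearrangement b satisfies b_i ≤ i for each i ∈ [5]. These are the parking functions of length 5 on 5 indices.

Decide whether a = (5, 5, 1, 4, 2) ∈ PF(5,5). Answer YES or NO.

NO

Order a: b = (1, 2, 4, 5, 5).
  b_1=1 ≤ 1
  b_2=2 ≤ 2
  b_3=4 > 3
  fails at i=3 ⇒ NO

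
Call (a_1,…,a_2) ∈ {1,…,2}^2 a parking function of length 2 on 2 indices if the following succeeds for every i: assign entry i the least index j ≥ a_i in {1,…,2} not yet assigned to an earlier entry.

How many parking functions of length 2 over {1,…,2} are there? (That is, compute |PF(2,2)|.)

Count = 1·3^1 = 1 · 3 = 3 (Konheim–Weiss)
Check (1,2) → sorted (1,2): b_i ≤ i ∀i, a PF.

3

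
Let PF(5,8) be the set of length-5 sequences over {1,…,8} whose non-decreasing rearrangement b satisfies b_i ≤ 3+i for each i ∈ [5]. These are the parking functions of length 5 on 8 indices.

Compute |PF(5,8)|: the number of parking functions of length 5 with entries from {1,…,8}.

Count = (8+1−5)·(8+1)^{5−1} = 4 · 6561 = 26244
E.g. (4,2,5,5,2) → sorted (2,2,4,5,5): b_i ≤ 3+i ∀i, a PF.

26244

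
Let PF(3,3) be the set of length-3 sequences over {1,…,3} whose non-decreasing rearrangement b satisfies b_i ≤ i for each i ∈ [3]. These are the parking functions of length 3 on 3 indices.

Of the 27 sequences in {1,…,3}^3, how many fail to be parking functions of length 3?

Count = (4−3)·4^(3−1) = 1×16 = 16
Example (3,2,2) → sorted (2,2,3): b_1=2>1, not a PF.
So 27 − 16 = 11 fail.

11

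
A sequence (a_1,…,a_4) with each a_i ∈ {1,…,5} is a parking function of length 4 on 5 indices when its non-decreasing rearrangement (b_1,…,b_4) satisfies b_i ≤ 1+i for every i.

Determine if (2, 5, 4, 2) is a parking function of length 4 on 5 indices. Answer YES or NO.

Rearranged: b = (2, 2, 4, 5).
  b_1=2 ≤ 2
  b_2=2 ≤ 3
  b_3=4 ≤ 4
  b_4=5 ≤ 5
All bounds hold ⇒ YES

YES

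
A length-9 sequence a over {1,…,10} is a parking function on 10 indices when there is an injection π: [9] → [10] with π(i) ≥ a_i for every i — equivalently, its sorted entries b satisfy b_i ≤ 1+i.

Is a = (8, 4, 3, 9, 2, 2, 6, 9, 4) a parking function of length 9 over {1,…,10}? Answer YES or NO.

YES

Order a: b = (2, 2, 3, 4, 4, 6, 8, 9, 9).
  b_1=2 ≤ 2
  b_2=2 ≤ 3
  b_3=3 ≤ 4
  b_4=4 ≤ 5
  b_5=4 ≤ 6
  b_6=6 ≤ 7
  b_7=8 ≤ 8
  b_8=9 ≤ 9
  b_9=9 ≤ 10
All bounds hold ⇒ YES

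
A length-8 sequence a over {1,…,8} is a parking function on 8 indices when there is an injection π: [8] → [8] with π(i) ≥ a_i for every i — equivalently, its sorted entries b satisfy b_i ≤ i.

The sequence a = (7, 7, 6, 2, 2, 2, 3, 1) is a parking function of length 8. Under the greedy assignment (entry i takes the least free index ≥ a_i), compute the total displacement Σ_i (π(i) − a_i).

Σπ = 36 ({1..8} each once); Σa = 7+7+6+2+2+2+3+1 = 30; disp = 36−30 = 6.

6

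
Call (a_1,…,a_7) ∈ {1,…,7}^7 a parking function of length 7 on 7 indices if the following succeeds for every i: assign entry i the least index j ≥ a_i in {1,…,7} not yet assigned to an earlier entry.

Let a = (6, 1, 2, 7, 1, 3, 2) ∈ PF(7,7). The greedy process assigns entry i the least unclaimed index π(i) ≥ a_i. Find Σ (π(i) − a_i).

Σπ(i) = 1+…+7 = 28; Σa = 6+1+2+7+1+3+2 = 22; disp = 28−22 = 6.

6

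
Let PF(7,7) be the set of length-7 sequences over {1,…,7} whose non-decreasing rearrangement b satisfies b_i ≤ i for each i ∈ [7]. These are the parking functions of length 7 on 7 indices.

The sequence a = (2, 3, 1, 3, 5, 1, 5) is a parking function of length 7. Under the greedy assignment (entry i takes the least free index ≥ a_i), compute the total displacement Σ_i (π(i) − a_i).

8

Σπ(i) = 1+…+7 = 28; Σa = 2+3+1+3+5+1+5 = 20; disp = 28−20 = 8.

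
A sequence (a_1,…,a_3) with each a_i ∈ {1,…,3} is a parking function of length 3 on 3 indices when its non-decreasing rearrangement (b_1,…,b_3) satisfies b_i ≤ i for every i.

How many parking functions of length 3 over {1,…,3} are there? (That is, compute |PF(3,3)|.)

#PF = (3+1−3)·(3+1)^{3−1} = 1·16 = 16 (Konheim–Weiss)
E.g. (3,1,1) → sorted (1,1,3): b_i ≤ i ∀i, a PF.

16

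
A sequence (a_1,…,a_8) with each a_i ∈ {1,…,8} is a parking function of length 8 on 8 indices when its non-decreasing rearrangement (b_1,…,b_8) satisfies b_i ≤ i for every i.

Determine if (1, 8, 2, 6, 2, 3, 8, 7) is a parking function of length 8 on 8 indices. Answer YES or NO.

NO

Rearranged: b = (1, 2, 2, 3, 6, 7, 8, 8).
  b_1=1 ≤ 1
  b_2=2 ≤ 2
  b_3=2 ≤ 3
  b_4=3 ≤ 4
  b_5=6 > 5
  fails at i=5 ⇒ NO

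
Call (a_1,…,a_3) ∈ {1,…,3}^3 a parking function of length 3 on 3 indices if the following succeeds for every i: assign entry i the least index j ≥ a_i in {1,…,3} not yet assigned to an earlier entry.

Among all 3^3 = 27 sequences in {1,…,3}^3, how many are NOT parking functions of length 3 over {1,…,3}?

#PF = (3−3+1)·(3+1)^(3−1) = 1×16 = 16 [KW]
Example (3,3,3) → sorted (3,3,3): b_1=3>1, not a PF.
Total 27; non-PF = 27−16 = 11

11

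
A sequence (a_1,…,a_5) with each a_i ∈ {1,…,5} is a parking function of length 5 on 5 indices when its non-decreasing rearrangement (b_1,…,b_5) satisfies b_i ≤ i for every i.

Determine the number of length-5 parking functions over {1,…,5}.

Count = 1·6^4 = 1 · 1296 = 1296 (Konheim–Weiss)
Example (2,3,5,1,4) → sorted (1,2,3,4,5): b_i ≤ i ∀i, a PF.

1296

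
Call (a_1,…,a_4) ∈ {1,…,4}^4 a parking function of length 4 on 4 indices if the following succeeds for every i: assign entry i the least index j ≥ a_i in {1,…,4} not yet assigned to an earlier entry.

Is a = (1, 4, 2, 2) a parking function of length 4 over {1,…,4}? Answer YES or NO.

YES

Rearranged: b = (1, 2, 2, 4).
  b_1=1 ≤ 1
  b_2=2 ≤ 2
  b_3=2 ≤ 3
  b_4=4 ≤ 4
All bounds hold ⇒ YES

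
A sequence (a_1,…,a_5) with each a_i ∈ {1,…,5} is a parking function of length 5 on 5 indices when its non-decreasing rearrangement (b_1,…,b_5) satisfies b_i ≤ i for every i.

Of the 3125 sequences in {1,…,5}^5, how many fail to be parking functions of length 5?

1829

Count = (5+1−5)·(5+1)^{5−1} = 1·1296 = 1296
Check (5,5,5,2,1) → sorted (1,2,5,5,5): b_3=5>3, not a PF.
So 3125 − 1296 = 1829 fail.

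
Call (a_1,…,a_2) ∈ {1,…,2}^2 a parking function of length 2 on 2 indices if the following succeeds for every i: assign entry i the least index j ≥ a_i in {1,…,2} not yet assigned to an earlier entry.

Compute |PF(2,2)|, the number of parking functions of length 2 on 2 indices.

3

|PF(2,2)| = (3−2)·3^(2−1) = 1·3 = 3 [KW]
Example (1,2) → sorted (1,2): b_i ≤ i ∀i, a PF.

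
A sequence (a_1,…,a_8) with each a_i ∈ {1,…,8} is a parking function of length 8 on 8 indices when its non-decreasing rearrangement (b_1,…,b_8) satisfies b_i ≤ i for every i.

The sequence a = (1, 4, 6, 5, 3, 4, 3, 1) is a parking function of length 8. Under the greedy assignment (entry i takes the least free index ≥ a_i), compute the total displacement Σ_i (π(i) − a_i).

9

Σπ = 8·9/2 = 36 (π permutes [8]); Σa = 1+4+6+5+3+4+3+1 = 27; disp = 36−27 = 9.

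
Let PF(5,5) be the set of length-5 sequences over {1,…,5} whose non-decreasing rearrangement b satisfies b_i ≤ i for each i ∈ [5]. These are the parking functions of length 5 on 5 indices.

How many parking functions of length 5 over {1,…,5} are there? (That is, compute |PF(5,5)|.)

1296

|PF(5,5)| = (6−5)·6^(5−1) = 1 · 1296 = 1296 (Pollak)
One tuple (5,1,2,1,1) → sorted (1,1,1,2,5): b_i ≤ i ∀i, a PF.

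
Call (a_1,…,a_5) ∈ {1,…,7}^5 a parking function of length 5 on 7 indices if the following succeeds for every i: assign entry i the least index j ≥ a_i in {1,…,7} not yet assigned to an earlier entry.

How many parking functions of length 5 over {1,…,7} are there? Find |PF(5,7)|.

12288

Count = 3·8^4 = 3·4096 = 12288 (Konheim–Weiss)
Example (3,4,3,3,2) → sorted (2,3,3,3,4): b_i ≤ 2+i ∀i, a PF.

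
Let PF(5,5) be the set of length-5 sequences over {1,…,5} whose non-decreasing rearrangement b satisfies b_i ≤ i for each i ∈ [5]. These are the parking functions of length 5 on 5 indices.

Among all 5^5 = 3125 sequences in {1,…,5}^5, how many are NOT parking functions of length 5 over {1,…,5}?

1829

Count = (6−5)·6^(5−1) = 1×1296 = 1296
Example (5,2,5,3,4) → sorted (2,3,4,5,5): b_1=2>1, not a PF.
So 3125 − 1296 = 1829 fail.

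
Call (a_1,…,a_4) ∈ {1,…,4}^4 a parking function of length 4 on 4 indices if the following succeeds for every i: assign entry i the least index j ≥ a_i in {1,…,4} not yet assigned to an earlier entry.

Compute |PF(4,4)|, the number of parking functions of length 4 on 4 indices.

#PF = (4+1−4)·(4+1)^{4−1} = 1·125 = 125
E.g. (1,1,4,3) → sorted (1,1,3,4): b_i ≤ i ∀i, a PF.

125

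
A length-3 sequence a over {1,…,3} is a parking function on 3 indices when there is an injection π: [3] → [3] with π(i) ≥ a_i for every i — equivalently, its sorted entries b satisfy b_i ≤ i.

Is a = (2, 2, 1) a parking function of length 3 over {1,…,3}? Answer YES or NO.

Rearranged: b = (1, 2, 2).
  b_1=1 ≤ 1
  b_2=2 ≤ 2
  b_3=2 ≤ 3
All bounds hold ⇒ YES

YES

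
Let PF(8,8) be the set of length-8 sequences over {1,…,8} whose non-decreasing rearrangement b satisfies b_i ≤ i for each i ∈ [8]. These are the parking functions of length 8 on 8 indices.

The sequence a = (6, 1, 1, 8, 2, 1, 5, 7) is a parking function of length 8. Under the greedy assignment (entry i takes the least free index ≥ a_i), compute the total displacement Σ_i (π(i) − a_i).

5

Σπ(i) = 1+…+8 = 36; Σa = 6+1+1+8+2+1+5+7 = 31; disp = 36−31 = 5.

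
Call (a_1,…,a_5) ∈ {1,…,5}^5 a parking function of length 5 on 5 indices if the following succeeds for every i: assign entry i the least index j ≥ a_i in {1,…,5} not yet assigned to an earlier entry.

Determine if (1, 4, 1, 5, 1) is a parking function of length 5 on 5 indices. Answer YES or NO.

YES

Sorted: b = (1, 1, 1, 4, 5).
  b_1=1 ≤ 1
  b_2=1 ≤ 2
  b_3=1 ≤ 3
  b_4=4 ≤ 4
  b_5=5 ≤ 5
All bounds hold ⇒ YES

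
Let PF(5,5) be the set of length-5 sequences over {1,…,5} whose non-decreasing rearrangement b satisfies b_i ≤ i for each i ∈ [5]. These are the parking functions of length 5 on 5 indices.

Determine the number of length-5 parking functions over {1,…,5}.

1296

|PF(5,5)| = 1·6^4 = 1 · 1296 = 1296 [KW]
Check (3,2,5,1,2) → sorted (1,2,2,3,5): b_i ≤ i ∀i, a PF.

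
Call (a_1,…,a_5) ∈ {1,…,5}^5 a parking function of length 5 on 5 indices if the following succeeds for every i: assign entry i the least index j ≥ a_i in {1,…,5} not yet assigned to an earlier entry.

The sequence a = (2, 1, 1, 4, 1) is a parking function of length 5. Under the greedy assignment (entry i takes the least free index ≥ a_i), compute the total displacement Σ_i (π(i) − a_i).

Σπ = 5·6/2 = 15 (π permutes [5]); Σa = 2+1+1+4+1 = 9; disp = 15−9 = 6.

6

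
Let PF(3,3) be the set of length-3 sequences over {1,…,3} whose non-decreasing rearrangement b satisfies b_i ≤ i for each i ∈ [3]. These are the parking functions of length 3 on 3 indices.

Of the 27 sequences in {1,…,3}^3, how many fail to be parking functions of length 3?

#PF = (3+1−3)·(3+1)^{3−1} = 1·16 = 16 (Konheim–Weiss)
Example (3,2,3) → sorted (2,3,3): b_1=2>1, not a PF.
So 27 − 16 = 11 fail.

11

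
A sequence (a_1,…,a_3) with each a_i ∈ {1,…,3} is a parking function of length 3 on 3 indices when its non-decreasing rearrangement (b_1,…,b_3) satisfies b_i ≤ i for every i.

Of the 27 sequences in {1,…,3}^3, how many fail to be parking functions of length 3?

11

|PF| = 1·4^2 = 1·16 = 16
E.g. (3,3,3) → sorted (3,3,3): b_1=3>1, not a PF.
3^3 − 16 = 27 − 16 = 11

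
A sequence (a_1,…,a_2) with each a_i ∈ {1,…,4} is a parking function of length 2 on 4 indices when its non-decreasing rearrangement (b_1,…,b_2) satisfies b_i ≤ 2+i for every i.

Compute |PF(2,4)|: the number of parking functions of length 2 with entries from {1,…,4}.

#PF = 3·5^1 = 3 · 5 = 15 (Pollak)
Check (1,2) → sorted (1,2): b_i ≤ 2+i ∀i, a PF.

15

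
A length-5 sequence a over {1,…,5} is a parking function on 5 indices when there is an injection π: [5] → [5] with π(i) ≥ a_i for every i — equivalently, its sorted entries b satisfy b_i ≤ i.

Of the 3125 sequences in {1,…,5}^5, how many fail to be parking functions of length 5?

#PF = (5−5+1)·(5+1)^(5−1) = 1·1296 = 1296 (Pollak)
Check (4,4,4,2,5) → sorted (2,4,4,4,5): b_1=2>1, not a PF.
5^5 − 1296 = 3125 − 1296 = 1829

1829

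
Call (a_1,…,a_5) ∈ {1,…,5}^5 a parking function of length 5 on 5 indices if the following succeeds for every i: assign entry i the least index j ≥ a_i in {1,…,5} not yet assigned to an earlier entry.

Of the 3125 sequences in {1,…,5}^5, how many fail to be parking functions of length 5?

1829

#PF = (5+1−5)·(5+1)^{5−1} = 1·1296 = 1296 [KW]
Check (5,3,3,5,5) → sorted (3,3,5,5,5): b_1=3>1, not a PF.
Total 3125; non-PF = 3125−1296 = 1829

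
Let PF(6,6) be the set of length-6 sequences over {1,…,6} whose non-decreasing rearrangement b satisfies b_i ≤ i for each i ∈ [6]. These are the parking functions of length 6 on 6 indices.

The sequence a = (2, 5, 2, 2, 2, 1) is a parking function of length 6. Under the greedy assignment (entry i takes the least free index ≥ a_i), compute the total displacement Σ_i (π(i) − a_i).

Σπ = 6·7/2 = 21 (π permutes [6]); Σa = 2+5+2+2+2+1 = 14; disp = 21−14 = 7.

7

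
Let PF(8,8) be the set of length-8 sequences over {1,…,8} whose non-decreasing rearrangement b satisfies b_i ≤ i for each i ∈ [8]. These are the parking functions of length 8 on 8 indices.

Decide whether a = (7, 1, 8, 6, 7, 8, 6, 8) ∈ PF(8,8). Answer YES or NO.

Sorted: b = (1, 6, 6, 7, 7, 8, 8, 8).
  b_1=1 ≤ 1
  b_2=6 > 2
  fails at i=2 ⇒ NO

NO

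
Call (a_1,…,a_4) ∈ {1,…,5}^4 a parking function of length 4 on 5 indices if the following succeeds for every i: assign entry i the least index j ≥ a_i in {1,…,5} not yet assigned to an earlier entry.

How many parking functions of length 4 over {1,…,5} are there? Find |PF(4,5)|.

#PF = (5−4+1)·(5+1)^(4−1) = 2×216 = 432 [KW]
Example (2,3,1,3) → sorted (1,2,3,3): b_i ≤ 1+i ∀i, a PF.

432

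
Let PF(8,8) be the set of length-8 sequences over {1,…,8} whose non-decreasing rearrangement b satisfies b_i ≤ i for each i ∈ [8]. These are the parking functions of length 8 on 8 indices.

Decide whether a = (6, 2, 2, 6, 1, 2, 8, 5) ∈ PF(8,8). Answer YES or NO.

Rearranged: b = (1, 2, 2, 2, 5, 6, 6, 8).
  b_1=1 ≤ 1
  b_2=2 ≤ 2
  b_3=2 ≤ 3
  b_4=2 ≤ 4
  b_5=5 ≤ 5
  b_6=6 ≤ 6
  b_7=6 ≤ 7
  b_8=8 ≤ 8
All bounds hold ⇒ YES

YES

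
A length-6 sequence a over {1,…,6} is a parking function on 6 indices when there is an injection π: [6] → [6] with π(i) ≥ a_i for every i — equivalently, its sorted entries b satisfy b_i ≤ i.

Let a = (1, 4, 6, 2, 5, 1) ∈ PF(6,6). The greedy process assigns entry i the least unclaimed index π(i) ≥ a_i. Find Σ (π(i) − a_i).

Σπ = 6·7/2 = 21 (π permutes [6]); Σa = 1+4+6+2+5+1 = 19; disp = 21−19 = 2.

2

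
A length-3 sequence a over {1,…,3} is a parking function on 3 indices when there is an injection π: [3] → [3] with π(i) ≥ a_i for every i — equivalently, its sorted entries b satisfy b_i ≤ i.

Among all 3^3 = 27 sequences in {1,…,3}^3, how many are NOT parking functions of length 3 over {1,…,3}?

#PF = 1·4^2 = 1 · 16 = 16 [KW]
Check (3,3,3) → sorted (3,3,3): b_1=3>1, not a PF.
3^3 − 16 = 27 − 16 = 11

11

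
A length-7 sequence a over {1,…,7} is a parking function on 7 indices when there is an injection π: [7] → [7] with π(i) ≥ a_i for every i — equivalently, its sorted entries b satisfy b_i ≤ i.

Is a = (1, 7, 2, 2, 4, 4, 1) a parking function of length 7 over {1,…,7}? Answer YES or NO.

Order a: b = (1, 1, 2, 2, 4, 4, 7).
  b_1=1 ≤ 1
  b_2=1 ≤ 2
  b_3=2 ≤ 3
  b_4=2 ≤ 4
  b_5=4 ≤ 5
  b_6=4 ≤ 6
  b_7=7 ≤ 7
All bounds hold ⇒ YES

YES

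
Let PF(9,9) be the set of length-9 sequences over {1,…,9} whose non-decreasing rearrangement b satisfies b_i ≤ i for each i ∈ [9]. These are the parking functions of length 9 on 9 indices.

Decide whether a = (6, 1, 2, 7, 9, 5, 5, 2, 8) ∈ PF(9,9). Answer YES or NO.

Sorted: b = (1, 2, 2, 5, 5, 6, 7, 8, 9).
  b_1=1 ≤ 1
  b_2=2 ≤ 2
  b_3=2 ≤ 3
  b_4=5 > 4
  fails at i=4 ⇒ NO

NO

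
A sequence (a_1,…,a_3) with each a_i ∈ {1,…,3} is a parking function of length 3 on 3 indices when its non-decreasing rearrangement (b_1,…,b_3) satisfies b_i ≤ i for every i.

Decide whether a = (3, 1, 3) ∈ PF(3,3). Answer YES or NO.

NO

Order a: b = (1, 3, 3).
  b_1=1 ≤ 1
  b_2=3 > 2
  fails at i=2 ⇒ NO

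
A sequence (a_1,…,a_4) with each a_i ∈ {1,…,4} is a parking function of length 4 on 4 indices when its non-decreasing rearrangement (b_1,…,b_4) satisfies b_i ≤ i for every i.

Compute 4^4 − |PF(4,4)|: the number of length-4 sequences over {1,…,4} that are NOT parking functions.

131

|PF| = 1·5^3 = 1·125 = 125
Example (4,4,4,4) → sorted (4,4,4,4): b_1=4>1, not a PF.
So 256 − 125 = 131 fail.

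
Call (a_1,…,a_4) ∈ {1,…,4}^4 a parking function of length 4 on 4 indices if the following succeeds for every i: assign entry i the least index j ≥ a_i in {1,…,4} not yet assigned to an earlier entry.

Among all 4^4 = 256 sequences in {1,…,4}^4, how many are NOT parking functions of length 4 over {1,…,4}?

|PF| = 1·5^3 = 1×125 = 125 (Pollak)
Example (2,2,4,4) → sorted (2,2,4,4): b_1=2>1, not a PF.
Total 256; non-PF = 256−125 = 131

131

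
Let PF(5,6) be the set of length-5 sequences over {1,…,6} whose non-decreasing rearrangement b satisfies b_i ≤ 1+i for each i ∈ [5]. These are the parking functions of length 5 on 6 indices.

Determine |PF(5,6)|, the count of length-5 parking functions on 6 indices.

4802

|PF(5,6)| = 2·7^4 = 2·2401 = 4802 [KW]
Check (2,1,1,6,4) → sorted (1,1,2,4,6): b_i ≤ 1+i ∀i, a PF.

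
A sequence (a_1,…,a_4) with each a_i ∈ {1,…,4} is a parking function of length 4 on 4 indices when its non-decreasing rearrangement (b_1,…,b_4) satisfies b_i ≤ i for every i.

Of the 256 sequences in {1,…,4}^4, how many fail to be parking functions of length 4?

131

#PF = (4+1−4)·(4+1)^{4−1} = 1 · 125 = 125
E.g. (3,1,4,4) → sorted (1,3,4,4): b_2=3>2, not a PF.
So 256 − 125 = 131 fail.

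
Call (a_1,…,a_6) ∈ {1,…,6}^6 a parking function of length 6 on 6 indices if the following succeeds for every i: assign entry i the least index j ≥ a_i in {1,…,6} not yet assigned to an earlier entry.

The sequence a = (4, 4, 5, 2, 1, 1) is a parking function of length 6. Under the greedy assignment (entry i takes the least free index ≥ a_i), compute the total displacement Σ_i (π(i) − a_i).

4

Σπ = 6·7/2 = 21 (π permutes [6]); Σa = 4+4+5+2+1+1 = 17; disp = 21−17 = 4.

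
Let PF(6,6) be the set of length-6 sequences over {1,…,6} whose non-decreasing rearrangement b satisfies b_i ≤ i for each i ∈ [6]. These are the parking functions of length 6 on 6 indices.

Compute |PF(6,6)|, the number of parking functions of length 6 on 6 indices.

|PF(6,6)| = (6+1−6)·(6+1)^{6−1} = 1×16807 = 16807 [KW]
Check (5,1,4,1,1,2) → sorted (1,1,1,2,4,5): b_i ≤ i ∀i, a PF.

16807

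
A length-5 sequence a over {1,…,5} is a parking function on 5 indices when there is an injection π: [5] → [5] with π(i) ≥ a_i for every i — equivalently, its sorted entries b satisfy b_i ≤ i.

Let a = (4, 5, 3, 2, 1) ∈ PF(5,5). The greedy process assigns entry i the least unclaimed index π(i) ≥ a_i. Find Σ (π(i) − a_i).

0

Σπ = 5·6/2 = 15 (π permutes [5]); Σa = 4+5+3+2+1 = 15; disp = 15−15 = 0.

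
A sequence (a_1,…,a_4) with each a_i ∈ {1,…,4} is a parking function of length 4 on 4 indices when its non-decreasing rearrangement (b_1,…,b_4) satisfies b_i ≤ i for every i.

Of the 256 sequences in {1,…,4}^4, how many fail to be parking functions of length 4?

131

|PF| = 1·5^3 = 1·125 = 125 [KW]
E.g. (3,3,4,3) → sorted (3,3,3,4): b_1=3>1, not a PF.
So 256 − 125 = 131 fail.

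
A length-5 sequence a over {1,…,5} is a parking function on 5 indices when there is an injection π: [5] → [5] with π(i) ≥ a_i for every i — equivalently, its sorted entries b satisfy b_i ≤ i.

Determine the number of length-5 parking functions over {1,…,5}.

Count = 1·6^4 = 1×1296 = 1296 [KW]
Check (1,4,2,5,1) → sorted (1,1,2,4,5): b_i ≤ i ∀i, a PF.

1296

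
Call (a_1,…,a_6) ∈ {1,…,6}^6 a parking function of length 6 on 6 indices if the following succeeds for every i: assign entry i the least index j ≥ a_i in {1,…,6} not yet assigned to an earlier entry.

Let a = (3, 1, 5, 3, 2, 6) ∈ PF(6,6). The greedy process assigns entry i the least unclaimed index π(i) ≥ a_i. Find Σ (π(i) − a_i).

Σπ(i) = 1+…+6 = 21; Σa = 3+1+5+3+2+6 = 20; disp = 21−20 = 1.

1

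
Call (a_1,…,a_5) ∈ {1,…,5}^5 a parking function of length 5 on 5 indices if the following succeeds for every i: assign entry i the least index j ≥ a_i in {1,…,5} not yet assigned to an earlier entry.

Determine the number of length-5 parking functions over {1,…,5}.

1296

|PF| = (6−5)·6^(5−1) = 1·1296 = 1296
One tuple (3,3,1,2,2) → sorted (1,2,2,3,3): b_i ≤ i ∀i, a PF.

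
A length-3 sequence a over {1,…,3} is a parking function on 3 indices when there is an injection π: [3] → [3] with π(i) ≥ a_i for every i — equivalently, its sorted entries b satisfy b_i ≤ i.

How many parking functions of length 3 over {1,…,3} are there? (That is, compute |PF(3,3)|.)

16

|PF(3,3)| = (3−3+1)·(3+1)^(3−1) = 1 · 16 = 16
Example (3,1,1) → sorted (1,1,3): b_i ≤ i ∀i, a PF.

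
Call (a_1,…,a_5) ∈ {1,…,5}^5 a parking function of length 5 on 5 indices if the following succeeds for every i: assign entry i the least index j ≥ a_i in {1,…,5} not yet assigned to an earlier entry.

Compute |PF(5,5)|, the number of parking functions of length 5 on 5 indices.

1296

|PF(5,5)| = (5+1−5)·(5+1)^{5−1} = 1·1296 = 1296 (Konheim–Weiss)
Check (4,1,2,1,5) → sorted (1,1,2,4,5): b_i ≤ i ∀i, a PF.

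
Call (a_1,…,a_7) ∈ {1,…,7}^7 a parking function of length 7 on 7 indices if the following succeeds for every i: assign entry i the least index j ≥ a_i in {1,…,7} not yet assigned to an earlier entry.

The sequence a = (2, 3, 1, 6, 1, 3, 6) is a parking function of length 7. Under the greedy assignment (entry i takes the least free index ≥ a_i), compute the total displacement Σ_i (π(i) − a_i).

6

Σπ(i) = 1+…+7 = 28; Σa = 2+3+1+6+1+3+6 = 22; disp = 28−22 = 6.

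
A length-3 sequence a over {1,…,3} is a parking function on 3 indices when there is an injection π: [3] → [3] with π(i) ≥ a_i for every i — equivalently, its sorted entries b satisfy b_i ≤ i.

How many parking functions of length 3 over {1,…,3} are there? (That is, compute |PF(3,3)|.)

16

|PF(3,3)| = (3+1−3)·(3+1)^{3−1} = 1 · 16 = 16 (Konheim–Weiss)
Check (2,3,1) → sorted (1,2,3): b_i ≤ i ∀i, a PF.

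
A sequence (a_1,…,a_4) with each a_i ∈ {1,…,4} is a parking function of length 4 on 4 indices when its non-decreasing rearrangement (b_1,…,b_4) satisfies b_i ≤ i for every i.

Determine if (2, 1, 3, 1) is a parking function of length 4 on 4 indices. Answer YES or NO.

Sorted: b = (1, 1, 2, 3).
  b_1=1 ≤ 1
  b_2=1 ≤ 2
  b_3=2 ≤ 3
  b_4=3 ≤ 4
All bounds hold ⇒ YES

YES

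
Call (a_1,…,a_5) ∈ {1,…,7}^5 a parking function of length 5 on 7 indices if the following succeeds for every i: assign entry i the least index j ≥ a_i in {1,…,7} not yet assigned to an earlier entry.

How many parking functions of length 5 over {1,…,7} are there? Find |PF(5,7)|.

|PF| = (7+1−5)·(7+1)^{5−1} = 3×4096 = 12288 (Konheim–Weiss)
Example (5,1,3,4,2) → sorted (1,2,3,4,5): b_i ≤ 2+i ∀i, a PF.

12288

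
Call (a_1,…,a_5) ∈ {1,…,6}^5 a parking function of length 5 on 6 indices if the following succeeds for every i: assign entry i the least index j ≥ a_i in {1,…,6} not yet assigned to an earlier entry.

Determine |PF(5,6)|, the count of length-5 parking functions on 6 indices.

|PF| = (6−5+1)·(6+1)^(5−1) = 2 · 2401 = 4802 (Pollak)
Check (4,2,6,1,3) → sorted (1,2,3,4,6): b_i ≤ 1+i ∀i, a PF.

4802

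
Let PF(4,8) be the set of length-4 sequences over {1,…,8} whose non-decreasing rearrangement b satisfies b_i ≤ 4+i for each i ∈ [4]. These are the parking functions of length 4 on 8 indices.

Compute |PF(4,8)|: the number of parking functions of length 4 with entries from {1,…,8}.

3645

Count = (9−4)·9^(4−1) = 5·729 = 3645 (Konheim–Weiss)
Example (4,3,2,3) → sorted (2,3,3,4): b_i ≤ 4+i ∀i, a PF.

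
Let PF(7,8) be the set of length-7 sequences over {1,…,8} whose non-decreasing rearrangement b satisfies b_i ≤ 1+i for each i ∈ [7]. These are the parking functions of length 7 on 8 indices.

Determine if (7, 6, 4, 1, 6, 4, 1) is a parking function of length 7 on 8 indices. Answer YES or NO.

YES

Order a: b = (1, 1, 4, 4, 6, 6, 7).
  b_1=1 ≤ 2
  b_2=1 ≤ 3
  b_3=4 ≤ 4
  b_4=4 ≤ 5
  b_5=6 ≤ 6
  b_6=6 ≤ 7
  b_7=7 ≤ 8
All bounds hold ⇒ YES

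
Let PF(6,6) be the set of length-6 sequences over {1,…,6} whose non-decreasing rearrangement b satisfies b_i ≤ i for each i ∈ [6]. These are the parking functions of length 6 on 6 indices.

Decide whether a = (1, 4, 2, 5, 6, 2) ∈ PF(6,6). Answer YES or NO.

YES

Sorted: b = (1, 2, 2, 4, 5, 6).
  b_1=1 ≤ 1
  b_2=2 ≤ 2
  b_3=2 ≤ 3
  b_4=4 ≤ 4
  b_5=5 ≤ 5
  b_6=6 ≤ 6
All bounds hold ⇒ YES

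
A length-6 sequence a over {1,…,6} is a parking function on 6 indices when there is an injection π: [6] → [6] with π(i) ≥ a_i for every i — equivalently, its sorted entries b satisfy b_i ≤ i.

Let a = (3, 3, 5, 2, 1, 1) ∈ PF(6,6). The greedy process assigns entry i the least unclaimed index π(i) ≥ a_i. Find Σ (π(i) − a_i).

Σπ(i) = 1+…+6 = 21; Σa = 3+3+5+2+1+1 = 15; disp = 21−15 = 6.

6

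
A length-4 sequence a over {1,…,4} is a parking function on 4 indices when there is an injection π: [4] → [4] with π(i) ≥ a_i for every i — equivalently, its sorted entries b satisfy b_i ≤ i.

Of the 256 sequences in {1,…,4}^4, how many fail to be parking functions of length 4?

|PF| = (4−4+1)·(4+1)^(4−1) = 1 · 125 = 125 (Pollak)
One tuple (3,4,4,3) → sorted (3,3,4,4): b_1=3>1, not a PF.
Total 256; non-PF = 256−125 = 131

131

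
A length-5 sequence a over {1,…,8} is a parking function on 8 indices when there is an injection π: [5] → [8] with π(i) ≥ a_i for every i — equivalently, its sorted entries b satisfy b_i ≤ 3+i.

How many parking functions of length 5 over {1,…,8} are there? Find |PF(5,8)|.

26244

|PF| = (9−5)·9^(5−1) = 4 · 6561 = 26244 (Konheim–Weiss)
Check (6,1,5,8,3) → sorted (1,3,5,6,8): b_i ≤ 3+i ∀i, a PF.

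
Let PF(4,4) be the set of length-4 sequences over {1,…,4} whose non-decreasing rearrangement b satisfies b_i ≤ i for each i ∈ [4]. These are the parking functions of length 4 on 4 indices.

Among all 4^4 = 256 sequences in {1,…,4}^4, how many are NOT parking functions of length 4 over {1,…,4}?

Count = (5−4)·5^(4−1) = 1×125 = 125 (Pollak)
Check (4,4,4,3) → sorted (3,4,4,4): b_1=3>1, not a PF.
Total 256; non-PF = 256−125 = 131

131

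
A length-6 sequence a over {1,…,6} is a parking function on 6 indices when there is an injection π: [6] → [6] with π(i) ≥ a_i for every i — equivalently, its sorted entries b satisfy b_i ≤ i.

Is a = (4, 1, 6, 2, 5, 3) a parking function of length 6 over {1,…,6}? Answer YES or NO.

Sorted: b = (1, 2, 3, 4, 5, 6).
  b_1=1 ≤ 1
  b_2=2 ≤ 2
  b_3=3 ≤ 3
  b_4=4 ≤ 4
  b_5=5 ≤ 5
  b_6=6 ≤ 6
All bounds hold ⇒ YES

YES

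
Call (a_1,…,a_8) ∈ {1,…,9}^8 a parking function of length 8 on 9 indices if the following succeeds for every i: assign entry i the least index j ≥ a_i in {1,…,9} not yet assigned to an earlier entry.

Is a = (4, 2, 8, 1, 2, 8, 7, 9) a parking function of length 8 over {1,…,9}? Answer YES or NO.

NO

Order a: b = (1, 2, 2, 4, 7, 8, 8, 9).
  b_1=1 ≤ 2
  b_2=2 ≤ 3
  b_3=2 ≤ 4
  b_4=4 ≤ 5
  b_5=7 > 6
  fails at i=5 ⇒ NO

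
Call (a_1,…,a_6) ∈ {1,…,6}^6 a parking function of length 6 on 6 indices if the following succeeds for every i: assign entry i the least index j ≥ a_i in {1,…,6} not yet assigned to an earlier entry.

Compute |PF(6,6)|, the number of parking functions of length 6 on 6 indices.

16807

|PF(6,6)| = (7−6)·7^(6−1) = 1 · 16807 = 16807 (Pollak)
E.g. (2,4,6,1,2,3) → sorted (1,2,2,3,4,6): b_i ≤ i ∀i, a PF.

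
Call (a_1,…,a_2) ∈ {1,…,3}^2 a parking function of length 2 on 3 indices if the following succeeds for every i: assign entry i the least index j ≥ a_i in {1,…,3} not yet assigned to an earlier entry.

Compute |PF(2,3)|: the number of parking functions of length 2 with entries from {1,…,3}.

|PF| = (3−2+1)·(3+1)^(2−1) = 2·4 = 8 [KW]
E.g. (2,1) → sorted (1,2): b_i ≤ 1+i ∀i, a PF.

8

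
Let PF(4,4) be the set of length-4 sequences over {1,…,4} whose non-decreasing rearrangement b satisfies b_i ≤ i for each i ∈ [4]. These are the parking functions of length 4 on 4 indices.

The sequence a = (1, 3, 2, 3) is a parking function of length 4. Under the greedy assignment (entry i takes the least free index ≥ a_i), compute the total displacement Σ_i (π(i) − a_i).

1

Σπ(i) = 1+…+4 = 10; Σa = 1+3+2+3 = 9; disp = 10−9 = 1.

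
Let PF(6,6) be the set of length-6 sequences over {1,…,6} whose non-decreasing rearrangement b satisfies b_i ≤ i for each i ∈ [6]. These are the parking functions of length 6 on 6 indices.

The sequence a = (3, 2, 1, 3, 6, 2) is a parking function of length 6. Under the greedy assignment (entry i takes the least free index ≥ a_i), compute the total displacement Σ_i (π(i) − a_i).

4

Σπ = 6·7/2 = 21 (π permutes [6]); Σa = 3+2+1+3+6+2 = 17; disp = 21−17 = 4.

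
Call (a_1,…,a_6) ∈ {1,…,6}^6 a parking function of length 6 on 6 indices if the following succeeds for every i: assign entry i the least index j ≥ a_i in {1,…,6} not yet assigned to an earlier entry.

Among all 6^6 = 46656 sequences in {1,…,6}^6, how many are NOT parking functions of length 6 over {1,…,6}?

29849

Count = 1·7^5 = 1·16807 = 16807 [KW]
E.g. (4,6,6,6,6,6) → sorted (4,6,6,6,6,6): b_1=4>1, not a PF.
6^6 − 16807 = 46656 − 16807 = 29849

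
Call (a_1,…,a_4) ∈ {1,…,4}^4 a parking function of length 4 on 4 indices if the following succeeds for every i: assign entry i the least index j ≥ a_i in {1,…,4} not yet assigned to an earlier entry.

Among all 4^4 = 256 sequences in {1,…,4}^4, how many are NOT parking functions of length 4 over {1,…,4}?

Count = (5−4)·5^(4−1) = 1 · 125 = 125 (Pollak)
E.g. (4,2,4,3) → sorted (2,3,4,4): b_1=2>1, not a PF.
So 256 − 125 = 131 fail.

131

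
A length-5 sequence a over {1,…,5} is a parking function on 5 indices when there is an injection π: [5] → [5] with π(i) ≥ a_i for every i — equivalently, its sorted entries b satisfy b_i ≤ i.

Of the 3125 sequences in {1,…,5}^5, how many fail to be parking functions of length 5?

1829

|PF| = (5+1−5)·(5+1)^{5−1} = 1 · 1296 = 1296
Example (1,5,5,5,5) → sorted (1,5,5,5,5): b_2=5>2, not a PF.
Total 3125; non-PF = 3125−1296 = 1829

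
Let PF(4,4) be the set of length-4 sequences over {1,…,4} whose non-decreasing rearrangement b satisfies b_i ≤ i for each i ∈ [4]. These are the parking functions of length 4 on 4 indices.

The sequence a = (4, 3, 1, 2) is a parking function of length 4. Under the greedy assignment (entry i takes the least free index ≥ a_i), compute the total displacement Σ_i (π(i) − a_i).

0

Σπ = 10 ({1..4} each once); Σa = 4+3+1+2 = 10; disp = 10−10 = 0.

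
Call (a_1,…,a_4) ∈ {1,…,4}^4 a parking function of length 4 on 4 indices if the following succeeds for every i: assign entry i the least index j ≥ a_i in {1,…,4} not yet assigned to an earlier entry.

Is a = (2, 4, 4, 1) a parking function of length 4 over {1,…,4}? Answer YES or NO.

NO

Sorted: b = (1, 2, 4, 4).
  b_1=1 ≤ 1
  b_2=2 ≤ 2
  b_3=4 > 3
  fails at i=3 ⇒ NO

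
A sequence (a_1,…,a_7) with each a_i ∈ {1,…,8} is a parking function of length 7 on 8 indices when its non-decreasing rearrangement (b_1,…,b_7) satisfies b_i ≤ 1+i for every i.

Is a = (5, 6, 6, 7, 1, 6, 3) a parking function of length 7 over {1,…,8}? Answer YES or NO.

NO

Order a: b = (1, 3, 5, 6, 6, 6, 7).
  b_1=1 ≤ 2
  b_2=3 ≤ 3
  b_3=5 > 4
  fails at i=3 ⇒ NO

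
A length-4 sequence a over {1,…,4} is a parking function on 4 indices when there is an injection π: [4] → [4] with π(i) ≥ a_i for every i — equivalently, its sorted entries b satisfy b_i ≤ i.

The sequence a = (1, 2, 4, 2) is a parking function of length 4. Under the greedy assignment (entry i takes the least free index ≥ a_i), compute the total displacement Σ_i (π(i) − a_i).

Σπ(i) = 1+…+4 = 10; Σa = 1+2+4+2 = 9; disp = 10−9 = 1.

1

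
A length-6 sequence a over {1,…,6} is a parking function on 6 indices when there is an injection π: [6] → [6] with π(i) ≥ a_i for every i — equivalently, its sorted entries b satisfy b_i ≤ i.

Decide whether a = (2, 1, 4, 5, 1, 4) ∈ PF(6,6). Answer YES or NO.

Order a: b = (1, 1, 2, 4, 4, 5).
  b_1=1 ≤ 1
  b_2=1 ≤ 2
  b_3=2 ≤ 3
  b_4=4 ≤ 4
  b_5=4 ≤ 5
  b_6=5 ≤ 6
All bounds hold ⇒ YES

YES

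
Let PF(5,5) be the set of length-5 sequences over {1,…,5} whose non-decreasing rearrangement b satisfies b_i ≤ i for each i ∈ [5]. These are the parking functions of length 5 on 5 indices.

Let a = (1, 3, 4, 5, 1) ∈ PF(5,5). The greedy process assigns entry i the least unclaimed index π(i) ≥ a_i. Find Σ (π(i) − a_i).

Σπ(i) = 1+…+5 = 15; Σa = 1+3+4+5+1 = 14; disp = 15−14 = 1.

1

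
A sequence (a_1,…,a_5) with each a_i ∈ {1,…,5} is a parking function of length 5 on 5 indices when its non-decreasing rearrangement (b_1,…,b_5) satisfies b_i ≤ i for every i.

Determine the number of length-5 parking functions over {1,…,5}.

|PF| = (5+1−5)·(5+1)^{5−1} = 1 · 1296 = 1296
Example (3,3,5,1,1) → sorted (1,1,3,3,5): b_i ≤ i ∀i, a PF.

1296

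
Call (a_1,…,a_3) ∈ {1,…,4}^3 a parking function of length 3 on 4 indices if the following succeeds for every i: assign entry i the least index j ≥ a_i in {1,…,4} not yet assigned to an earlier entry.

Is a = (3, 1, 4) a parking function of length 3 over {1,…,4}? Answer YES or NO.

Sorted: b = (1, 3, 4).
  b_1=1 ≤ 2
  b_2=3 ≤ 3
  b_3=4 ≤ 4
All bounds hold ⇒ YES

YES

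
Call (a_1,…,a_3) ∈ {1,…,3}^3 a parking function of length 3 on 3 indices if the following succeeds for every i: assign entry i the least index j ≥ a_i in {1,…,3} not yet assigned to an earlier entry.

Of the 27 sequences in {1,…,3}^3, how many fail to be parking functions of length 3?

Count = (4−3)·4^(3−1) = 1·16 = 16
Example (3,3,3) → sorted (3,3,3): b_1=3>1, not a PF.
So 27 − 16 = 11 fail.

11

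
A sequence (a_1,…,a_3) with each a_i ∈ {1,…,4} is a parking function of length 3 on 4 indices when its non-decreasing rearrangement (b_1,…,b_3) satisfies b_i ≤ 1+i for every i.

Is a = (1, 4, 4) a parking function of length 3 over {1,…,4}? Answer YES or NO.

Order a: b = (1, 4, 4).
  b_1=1 ≤ 2
  b_2=4 > 3
  fails at i=2 ⇒ NO

NO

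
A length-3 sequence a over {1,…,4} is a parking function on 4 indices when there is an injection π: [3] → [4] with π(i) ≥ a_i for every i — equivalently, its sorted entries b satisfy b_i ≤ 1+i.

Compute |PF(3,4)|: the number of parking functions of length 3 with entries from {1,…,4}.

50

#PF = (4−3+1)·(4+1)^(3−1) = 2·25 = 50 (Pollak)
E.g. (2,2,2) → sorted (2,2,2): b_i ≤ 1+i ∀i, a PF.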